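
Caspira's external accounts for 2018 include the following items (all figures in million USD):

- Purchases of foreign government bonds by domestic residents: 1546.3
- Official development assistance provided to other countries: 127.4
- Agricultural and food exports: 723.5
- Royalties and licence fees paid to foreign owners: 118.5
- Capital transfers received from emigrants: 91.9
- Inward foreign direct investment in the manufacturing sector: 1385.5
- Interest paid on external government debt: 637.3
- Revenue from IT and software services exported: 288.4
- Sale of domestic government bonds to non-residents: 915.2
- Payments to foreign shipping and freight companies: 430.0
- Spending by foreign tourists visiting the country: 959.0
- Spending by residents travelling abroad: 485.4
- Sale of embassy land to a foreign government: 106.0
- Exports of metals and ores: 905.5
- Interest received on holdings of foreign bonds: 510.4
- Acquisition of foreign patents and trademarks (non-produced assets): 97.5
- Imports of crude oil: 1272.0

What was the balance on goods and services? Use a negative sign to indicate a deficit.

Goods: -1272.0 + 723.5 + 905.5 = 357.0
Services: 959.0 - 485.4 - 430.0 + 288.4 - 118.5 = 213.5
Trade balance = 357.0 + 213.5 = 570.5
(Excluded from the trade balance — financial account: purchases of foreign government bonds by domestic residents 1546.3, inward foreign direct investment in the manufacturing sector 1385.5, sale of domestic government bonds to non-residents 915.2; secondary income: official development assistance provided to other countries 127.4; capital account: capital transfers received from emigrants 91.9, sale of embassy land to a foreign government 106.0, acquisition of foreign patents and trademarks (non-produced assets) 97.5; primary income: interest paid on external government debt 637.3, interest received on holdings of foreign bonds 510.4.)

570.5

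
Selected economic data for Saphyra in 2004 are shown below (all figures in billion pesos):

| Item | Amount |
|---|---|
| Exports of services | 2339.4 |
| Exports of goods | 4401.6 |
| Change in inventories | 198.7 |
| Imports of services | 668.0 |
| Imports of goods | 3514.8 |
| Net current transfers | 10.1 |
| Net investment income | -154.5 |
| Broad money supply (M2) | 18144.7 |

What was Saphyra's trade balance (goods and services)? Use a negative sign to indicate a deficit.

2558.2

Goods balance = 4401.6 - 3514.8 = 886.8
Services balance = 2339.4 - 668.0 = 1671.4
Trade balance (goods + services) = 886.8 + 1671.4 = 2558.2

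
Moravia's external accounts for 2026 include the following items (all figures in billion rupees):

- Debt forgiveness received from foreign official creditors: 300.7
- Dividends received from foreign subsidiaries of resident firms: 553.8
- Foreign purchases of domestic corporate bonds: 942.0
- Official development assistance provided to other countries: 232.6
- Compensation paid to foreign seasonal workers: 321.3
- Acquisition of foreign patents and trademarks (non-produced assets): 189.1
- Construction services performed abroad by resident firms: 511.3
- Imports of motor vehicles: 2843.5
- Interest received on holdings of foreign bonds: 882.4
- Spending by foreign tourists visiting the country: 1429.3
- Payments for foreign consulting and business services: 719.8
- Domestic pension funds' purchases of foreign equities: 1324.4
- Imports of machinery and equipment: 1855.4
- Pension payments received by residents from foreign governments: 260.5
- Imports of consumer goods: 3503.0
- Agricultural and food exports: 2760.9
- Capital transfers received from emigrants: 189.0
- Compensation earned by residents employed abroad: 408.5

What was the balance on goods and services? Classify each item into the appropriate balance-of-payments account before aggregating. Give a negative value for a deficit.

-4220.2

Goods: 2760.9 - 2843.5 - 1855.4 - 3503.0 = -5441.0
Services: 1429.3 - 719.8 + 511.3 = 1220.8
Trade balance = -5441.0 + 1220.8 = -4220.2
(Excluded from the trade balance — capital account: debt forgiveness received from foreign official creditors 300.7, acquisition of foreign patents and trademarks (non-produced assets) 189.1, capital transfers received from emigrants 189.0; primary income: dividends received from foreign subsidiaries of resident firms 553.8, compensation paid to foreign seasonal workers 321.3, interest received on holdings of foreign bonds 882.4, compensation earned by residents employed abroad 408.5; financial account: foreign purchases of domestic corporate bonds 942.0, domestic pension funds' purchases of foreign equities 1324.4; secondary income: official development assistance provided to other countries 232.6, pension payments received by residents from foreign governments 260.5.)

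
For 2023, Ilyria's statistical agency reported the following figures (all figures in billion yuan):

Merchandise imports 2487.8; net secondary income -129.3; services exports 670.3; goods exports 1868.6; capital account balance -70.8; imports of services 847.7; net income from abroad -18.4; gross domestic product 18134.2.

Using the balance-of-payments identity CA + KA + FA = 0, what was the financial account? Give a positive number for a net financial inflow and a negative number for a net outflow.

1015.1

Goods balance = 1868.6 - 2487.8 = -619.2
Services balance = 670.3 - 847.7 = -177.4
Trade balance (goods + services) = -619.2 + (-177.4) = -796.6
Net primary income = -18.4
Net secondary income = -129.3
Current account = -796.6 + (-18.4) + (-129.3) = -944.3
Financial account = -(-944.3 + (-70.8)) = 1015.1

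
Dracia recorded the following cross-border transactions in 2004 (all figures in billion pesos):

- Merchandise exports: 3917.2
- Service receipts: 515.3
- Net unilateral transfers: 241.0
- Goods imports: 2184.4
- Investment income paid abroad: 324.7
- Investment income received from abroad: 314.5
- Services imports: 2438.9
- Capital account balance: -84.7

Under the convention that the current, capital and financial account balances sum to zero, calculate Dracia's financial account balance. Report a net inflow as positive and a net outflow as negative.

44.7

Goods balance = 3917.2 - 2184.4 = 1732.8
Services balance = 515.3 - 2438.9 = -1923.6
Trade balance (goods + services) = 1732.8 + (-1923.6) = -190.8
Net primary income = 314.5 - 324.7 = -10.2
Net secondary income = 241.0
Current account = -190.8 + (-10.2) + 241.0 = 40.0
Financial account = -(40.0 + (-84.7)) = 44.7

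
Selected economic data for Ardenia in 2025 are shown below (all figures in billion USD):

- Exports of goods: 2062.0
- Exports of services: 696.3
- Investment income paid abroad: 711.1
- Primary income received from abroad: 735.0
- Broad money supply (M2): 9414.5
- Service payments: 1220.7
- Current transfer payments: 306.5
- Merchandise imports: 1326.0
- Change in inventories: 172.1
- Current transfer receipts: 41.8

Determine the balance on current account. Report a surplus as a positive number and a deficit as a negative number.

Goods balance = 2062.0 - 1326.0 = 736.0
Services balance = 696.3 - 1220.7 = -524.4
Trade balance (goods + services) = 736.0 + (-524.4) = 211.6
Net primary income = 735.0 - 711.1 = 23.9
Net secondary income = 41.8 - 306.5 = -264.7
Current account = 211.6 + 23.9 + (-264.7) = -29.2

-29.2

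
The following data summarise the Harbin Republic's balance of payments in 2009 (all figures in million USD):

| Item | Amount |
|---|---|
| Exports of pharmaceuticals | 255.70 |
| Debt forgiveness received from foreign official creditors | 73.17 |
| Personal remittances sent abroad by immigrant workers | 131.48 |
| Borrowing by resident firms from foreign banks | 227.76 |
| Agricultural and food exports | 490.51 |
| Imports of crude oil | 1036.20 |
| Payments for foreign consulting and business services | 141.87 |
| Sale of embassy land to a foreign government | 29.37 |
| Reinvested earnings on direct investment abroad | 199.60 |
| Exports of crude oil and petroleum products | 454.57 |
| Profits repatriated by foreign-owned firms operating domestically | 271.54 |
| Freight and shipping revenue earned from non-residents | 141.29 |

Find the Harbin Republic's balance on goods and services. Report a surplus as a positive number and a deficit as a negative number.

164.00

Goods: -1036.20 + 490.51 + 454.57 + 255.70 = 164.58
Services: 141.29 - 141.87 = -0.58
Trade balance = 164.58 + (-0.58) = 164.00
(Excluded from the trade balance — capital account: debt forgiveness received from foreign official creditors 73.17, sale of embassy land to a foreign government 29.37; secondary income: personal remittances sent abroad by immigrant workers 131.48; financial account: borrowing by resident firms from foreign banks 227.76; primary income: reinvested earnings on direct investment abroad 199.60, profits repatriated by foreign-owned firms operating domestically 271.54.)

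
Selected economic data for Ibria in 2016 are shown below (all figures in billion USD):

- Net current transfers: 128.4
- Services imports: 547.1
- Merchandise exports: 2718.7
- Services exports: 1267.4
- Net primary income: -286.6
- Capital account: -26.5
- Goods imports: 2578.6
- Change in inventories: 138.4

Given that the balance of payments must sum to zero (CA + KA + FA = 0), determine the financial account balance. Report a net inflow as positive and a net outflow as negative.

-675.7

Goods balance = 2718.7 - 2578.6 = 140.1
Services balance = 1267.4 - 547.1 = 720.3
Trade balance (goods + services) = 140.1 + 720.3 = 860.4
Net primary income = -286.6
Net secondary income = 128.4
Current account = 860.4 + (-286.6) + 128.4 = 702.2
Financial account = -(702.2 + (-26.5)) = -675.7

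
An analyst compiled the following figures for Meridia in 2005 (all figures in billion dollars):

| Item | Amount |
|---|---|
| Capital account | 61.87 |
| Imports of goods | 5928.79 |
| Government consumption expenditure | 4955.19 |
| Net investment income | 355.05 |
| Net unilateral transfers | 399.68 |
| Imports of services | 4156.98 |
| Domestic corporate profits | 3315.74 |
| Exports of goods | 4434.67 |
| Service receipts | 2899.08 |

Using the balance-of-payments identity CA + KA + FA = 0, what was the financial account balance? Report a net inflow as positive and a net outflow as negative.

Goods balance = 4434.67 - 5928.79 = -1494.12
Services balance = 2899.08 - 4156.98 = -1257.90
Trade balance (goods + services) = -1494.12 + (-1257.90) = -2752.02
Net primary income = 355.05
Net secondary income = 399.68
Current account = -2752.02 + 355.05 + 399.68 = -1997.29
Financial account = -(-1997.29 + 61.87) = 1935.42

1935.42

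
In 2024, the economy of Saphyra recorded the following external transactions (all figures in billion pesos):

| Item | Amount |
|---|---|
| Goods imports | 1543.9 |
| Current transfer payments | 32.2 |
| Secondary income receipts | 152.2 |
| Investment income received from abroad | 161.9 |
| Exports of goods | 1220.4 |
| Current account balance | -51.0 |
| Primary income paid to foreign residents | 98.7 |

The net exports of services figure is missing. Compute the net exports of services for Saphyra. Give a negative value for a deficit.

89.3

Current account = goods balance + services balance + net primary income + net secondary income
Sum of the known components = -140.3
Net exports of services = CA - (known components) = -51.0 - (-140.3) = 89.3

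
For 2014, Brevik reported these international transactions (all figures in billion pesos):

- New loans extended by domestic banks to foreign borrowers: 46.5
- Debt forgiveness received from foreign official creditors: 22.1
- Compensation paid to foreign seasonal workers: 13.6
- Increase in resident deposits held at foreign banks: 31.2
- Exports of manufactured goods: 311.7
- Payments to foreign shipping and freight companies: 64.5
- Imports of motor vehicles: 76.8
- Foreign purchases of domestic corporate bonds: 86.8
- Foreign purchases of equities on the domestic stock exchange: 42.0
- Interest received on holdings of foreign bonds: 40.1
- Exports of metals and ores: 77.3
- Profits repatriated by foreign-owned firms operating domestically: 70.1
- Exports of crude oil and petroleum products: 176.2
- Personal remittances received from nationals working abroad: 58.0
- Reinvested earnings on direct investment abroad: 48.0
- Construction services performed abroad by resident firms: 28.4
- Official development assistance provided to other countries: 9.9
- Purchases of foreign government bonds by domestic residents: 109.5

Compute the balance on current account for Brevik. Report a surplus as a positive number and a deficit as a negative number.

504.8

Goods: 311.7 + 77.3 - 76.8 + 176.2 = 488.4
Services: -64.5 + 28.4 = -36.1
Primary income: 48.0 + 40.1 - 70.1 - 13.6 = 4.4
Secondary income: 58.0 - 9.9 = 48.1
Current account = 488.4 + (-36.1) + 4.4 + 48.1 = 504.8
(Excluded from the current account — financial account: new loans extended by domestic banks to foreign borrowers 46.5, increase in resident deposits held at foreign banks 31.2, foreign purchases of domestic corporate bonds 86.8, foreign purchases of equities on the domestic stock exchange 42.0, purchases of foreign government bonds by domestic residents 109.5; capital account: debt forgiveness received from foreign official creditors 22.1.)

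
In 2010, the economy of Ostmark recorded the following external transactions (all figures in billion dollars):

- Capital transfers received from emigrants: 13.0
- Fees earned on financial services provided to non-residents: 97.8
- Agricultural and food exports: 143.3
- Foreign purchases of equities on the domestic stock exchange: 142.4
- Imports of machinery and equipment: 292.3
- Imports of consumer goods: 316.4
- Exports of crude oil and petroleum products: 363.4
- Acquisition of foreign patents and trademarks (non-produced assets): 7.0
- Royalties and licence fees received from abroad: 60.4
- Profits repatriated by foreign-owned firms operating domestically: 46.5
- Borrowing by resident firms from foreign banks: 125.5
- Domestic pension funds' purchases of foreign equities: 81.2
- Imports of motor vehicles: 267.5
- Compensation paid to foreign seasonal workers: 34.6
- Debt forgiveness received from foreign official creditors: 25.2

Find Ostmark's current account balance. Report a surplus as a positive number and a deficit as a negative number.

-292.4

Goods: -292.3 + 363.4 - 316.4 - 267.5 + 143.3 = -369.5
Services: 60.4 + 97.8 = 158.2
Primary income: -34.6 - 46.5 = -81.1
Current account = (-369.5) + 158.2 + (-81.1) = -292.4
(Excluded from the current account — capital account: capital transfers received from emigrants 13.0, acquisition of foreign patents and trademarks (non-produced assets) 7.0, debt forgiveness received from foreign official creditors 25.2; financial account: foreign purchases of equities on the domestic stock exchange 142.4, borrowing by resident firms from foreign banks 125.5, domestic pension funds' purchases of foreign equities 81.2.)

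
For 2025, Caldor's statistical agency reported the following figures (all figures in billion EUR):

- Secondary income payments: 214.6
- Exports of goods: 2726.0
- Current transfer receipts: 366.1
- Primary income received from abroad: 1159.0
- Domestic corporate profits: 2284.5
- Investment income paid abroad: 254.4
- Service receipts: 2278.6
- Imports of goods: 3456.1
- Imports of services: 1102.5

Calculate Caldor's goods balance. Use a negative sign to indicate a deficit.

-730.1

Goods balance = 2726.0 - 3456.1 = -730.1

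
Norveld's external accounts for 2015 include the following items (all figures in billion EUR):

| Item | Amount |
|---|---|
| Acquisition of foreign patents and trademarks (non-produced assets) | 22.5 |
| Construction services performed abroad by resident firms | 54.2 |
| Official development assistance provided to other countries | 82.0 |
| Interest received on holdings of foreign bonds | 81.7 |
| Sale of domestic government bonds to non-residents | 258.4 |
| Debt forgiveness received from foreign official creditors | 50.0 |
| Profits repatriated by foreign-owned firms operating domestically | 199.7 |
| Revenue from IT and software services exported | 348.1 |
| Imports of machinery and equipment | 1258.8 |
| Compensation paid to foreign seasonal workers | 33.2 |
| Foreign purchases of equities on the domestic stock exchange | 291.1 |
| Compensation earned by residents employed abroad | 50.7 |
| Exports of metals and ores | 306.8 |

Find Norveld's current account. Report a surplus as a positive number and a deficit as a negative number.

-732.2

Goods: -1258.8 + 306.8 = -952.0
Services: 54.2 + 348.1 = 402.3
Primary income: 50.7 - 33.2 + 81.7 - 199.7 = -100.5
Secondary income: -82.0
Current account = (-952.0) + 402.3 + (-100.5) + (-82.0) = -732.2
(Excluded from the current account — capital account: acquisition of foreign patents and trademarks (non-produced assets) 22.5, debt forgiveness received from foreign official creditors 50.0; financial account: sale of domestic government bonds to non-residents 258.4, foreign purchases of equities on the domestic stock exchange 291.1.)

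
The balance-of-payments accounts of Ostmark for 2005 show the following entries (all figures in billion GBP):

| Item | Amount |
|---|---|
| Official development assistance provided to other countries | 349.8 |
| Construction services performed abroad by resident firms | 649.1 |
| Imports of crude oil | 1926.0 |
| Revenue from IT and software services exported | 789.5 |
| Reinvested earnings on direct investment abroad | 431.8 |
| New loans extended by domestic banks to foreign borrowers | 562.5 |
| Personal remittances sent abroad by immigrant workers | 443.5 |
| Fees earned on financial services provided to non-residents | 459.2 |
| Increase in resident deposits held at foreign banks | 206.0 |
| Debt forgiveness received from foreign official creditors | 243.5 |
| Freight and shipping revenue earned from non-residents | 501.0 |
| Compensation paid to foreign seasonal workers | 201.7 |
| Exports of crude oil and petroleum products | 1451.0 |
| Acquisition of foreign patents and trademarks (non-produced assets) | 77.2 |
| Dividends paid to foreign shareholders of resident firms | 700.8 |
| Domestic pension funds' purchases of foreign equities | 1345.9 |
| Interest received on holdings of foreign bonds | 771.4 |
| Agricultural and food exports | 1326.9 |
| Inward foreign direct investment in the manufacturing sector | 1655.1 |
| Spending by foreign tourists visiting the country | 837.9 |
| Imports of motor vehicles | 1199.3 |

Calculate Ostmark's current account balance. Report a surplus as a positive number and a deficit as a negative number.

2396.7

Goods: 1451.0 + 1326.9 - 1199.3 - 1926.0 = -347.4
Services: 837.9 + 789.5 + 459.2 + 501.0 + 649.1 = 3236.7
Primary income: -201.7 + 431.8 + 771.4 - 700.8 = 300.7
Secondary income: -349.8 - 443.5 = -793.3
Current account = (-347.4) + 3236.7 + 300.7 + (-793.3) = 2396.7
(Excluded from the current account — financial account: new loans extended by domestic banks to foreign borrowers 562.5, increase in resident deposits held at foreign banks 206.0, domestic pension funds' purchases of foreign equities 1345.9, inward foreign direct investment in the manufacturing sector 1655.1; capital account: debt forgiveness received from foreign official creditors 243.5, acquisition of foreign patents and trademarks (non-produced assets) 77.2.)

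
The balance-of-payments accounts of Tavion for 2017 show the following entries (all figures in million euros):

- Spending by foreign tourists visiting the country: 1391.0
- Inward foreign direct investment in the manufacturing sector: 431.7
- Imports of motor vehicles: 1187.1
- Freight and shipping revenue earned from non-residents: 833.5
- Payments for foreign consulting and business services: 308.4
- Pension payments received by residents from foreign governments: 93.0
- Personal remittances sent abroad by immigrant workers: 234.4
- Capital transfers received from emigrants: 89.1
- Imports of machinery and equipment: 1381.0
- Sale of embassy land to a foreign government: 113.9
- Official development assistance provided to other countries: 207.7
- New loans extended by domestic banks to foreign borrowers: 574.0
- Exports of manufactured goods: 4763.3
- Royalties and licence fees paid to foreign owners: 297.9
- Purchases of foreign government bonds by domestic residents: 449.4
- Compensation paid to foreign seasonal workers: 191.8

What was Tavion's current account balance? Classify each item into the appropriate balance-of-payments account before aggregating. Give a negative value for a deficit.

Goods: -1381.0 + 4763.3 - 1187.1 = 2195.2
Services: -297.9 + 833.5 + 1391.0 - 308.4 = 1618.2
Primary income: -191.8
Secondary income: 93.0 - 234.4 - 207.7 = -349.1
Current account = 2195.2 + 1618.2 + (-191.8) + (-349.1) = 3272.5
(Excluded from the current account — financial account: inward foreign direct investment in the manufacturing sector 431.7, new loans extended by domestic banks to foreign borrowers 574.0, purchases of foreign government bonds by domestic residents 449.4; capital account: capital transfers received from emigrants 89.1, sale of embassy land to a foreign government 113.9.)

3272.5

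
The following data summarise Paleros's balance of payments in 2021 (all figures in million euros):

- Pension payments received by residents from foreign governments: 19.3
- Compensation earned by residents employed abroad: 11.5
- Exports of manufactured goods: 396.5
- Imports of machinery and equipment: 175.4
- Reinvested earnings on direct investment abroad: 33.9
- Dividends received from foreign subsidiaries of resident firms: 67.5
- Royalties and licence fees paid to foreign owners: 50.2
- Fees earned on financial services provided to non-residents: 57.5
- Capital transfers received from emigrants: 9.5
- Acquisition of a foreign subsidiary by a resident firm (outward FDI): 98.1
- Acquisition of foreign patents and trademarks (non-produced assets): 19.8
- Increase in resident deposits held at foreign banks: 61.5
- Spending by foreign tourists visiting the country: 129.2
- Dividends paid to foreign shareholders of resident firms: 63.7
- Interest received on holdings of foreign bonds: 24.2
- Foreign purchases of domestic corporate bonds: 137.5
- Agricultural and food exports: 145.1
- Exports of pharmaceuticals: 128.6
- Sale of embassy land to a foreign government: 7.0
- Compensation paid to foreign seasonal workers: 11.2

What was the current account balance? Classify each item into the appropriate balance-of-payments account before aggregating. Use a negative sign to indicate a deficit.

Goods: 396.5 - 175.4 + 128.6 + 145.1 = 494.8
Services: 129.2 - 50.2 + 57.5 = 136.5
Primary income: 67.5 - 11.2 + 24.2 - 63.7 + 11.5 + 33.9 = 62.2
Secondary income: 19.3
Current account = 494.8 + 136.5 + 62.2 + 19.3 = 712.8
(Excluded from the current account — capital account: capital transfers received from emigrants 9.5, acquisition of foreign patents and trademarks (non-produced assets) 19.8, sale of embassy land to a foreign government 7.0; financial account: acquisition of a foreign subsidiary by a resident firm (outward FDI) 98.1, increase in resident deposits held at foreign banks 61.5, foreign purchases of domestic corporate bonds 137.5.)

712.8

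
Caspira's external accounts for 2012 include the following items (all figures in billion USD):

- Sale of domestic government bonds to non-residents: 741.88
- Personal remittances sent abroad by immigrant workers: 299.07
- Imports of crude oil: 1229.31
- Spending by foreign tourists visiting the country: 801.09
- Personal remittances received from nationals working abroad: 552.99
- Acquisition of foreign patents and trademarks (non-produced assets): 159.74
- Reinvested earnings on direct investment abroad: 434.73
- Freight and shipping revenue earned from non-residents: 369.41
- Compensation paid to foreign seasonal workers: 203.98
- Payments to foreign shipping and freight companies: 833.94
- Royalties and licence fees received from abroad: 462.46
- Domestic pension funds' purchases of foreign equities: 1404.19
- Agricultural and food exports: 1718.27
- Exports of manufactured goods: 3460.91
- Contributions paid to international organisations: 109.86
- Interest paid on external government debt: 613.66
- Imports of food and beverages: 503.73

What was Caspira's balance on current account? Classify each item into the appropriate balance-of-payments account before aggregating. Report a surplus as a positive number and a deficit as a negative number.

Goods: -1229.31 + 3460.91 - 503.73 + 1718.27 = 3446.14
Services: -833.94 + 462.46 + 801.09 + 369.41 = 799.02
Primary income: -203.98 + 434.73 - 613.66 = -382.91
Secondary income: -299.07 + 552.99 - 109.86 = 144.06
Current account = 3446.14 + 799.02 + (-382.91) + 144.06 = 4006.31
(Excluded from the current account — financial account: sale of domestic government bonds to non-residents 741.88, domestic pension funds' purchases of foreign equities 1404.19; capital account: acquisition of foreign patents and trademarks (non-produced assets) 159.74.)

4006.31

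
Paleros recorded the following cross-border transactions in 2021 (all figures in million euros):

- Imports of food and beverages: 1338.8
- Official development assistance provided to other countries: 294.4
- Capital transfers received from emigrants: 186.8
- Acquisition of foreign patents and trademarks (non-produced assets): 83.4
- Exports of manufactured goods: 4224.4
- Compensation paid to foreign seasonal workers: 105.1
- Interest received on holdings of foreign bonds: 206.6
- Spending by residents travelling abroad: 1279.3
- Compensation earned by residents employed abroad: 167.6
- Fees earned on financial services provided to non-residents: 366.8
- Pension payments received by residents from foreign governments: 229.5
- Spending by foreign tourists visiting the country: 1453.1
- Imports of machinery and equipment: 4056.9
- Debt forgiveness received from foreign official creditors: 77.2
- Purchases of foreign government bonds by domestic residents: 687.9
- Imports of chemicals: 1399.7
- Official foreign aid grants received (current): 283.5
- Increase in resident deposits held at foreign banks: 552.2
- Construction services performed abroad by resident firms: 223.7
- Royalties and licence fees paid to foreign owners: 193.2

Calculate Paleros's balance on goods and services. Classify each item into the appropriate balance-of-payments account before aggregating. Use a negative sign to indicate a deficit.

Goods: -4056.9 - 1338.8 - 1399.7 + 4224.4 = -2571.0
Services: -193.2 - 1279.3 + 366.8 + 223.7 + 1453.1 = 571.1
Trade balance = -2571.0 + 571.1 = -1999.9
(Excluded from the trade balance — secondary income: official development assistance provided to other countries 294.4, pension payments received by residents from foreign governments 229.5, official foreign aid grants received (current) 283.5; capital account: capital transfers received from emigrants 186.8, acquisition of foreign patents and trademarks (non-produced assets) 83.4, debt forgiveness received from foreign official creditors 77.2; primary income: compensation paid to foreign seasonal workers 105.1, interest received on holdings of foreign bonds 206.6, compensation earned by residents employed abroad 167.6; financial account: purchases of foreign government bonds by domestic residents 687.9, increase in resident deposits held at foreign banks 552.2.)

-1999.9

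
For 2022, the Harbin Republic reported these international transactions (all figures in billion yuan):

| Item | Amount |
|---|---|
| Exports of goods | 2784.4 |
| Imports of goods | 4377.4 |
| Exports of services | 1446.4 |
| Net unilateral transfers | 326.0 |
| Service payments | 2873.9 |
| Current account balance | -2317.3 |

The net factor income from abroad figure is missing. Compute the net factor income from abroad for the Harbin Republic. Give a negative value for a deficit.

Current account = goods balance + services balance + net primary income + net secondary income
Sum of the known components = -2694.5
Net factor income from abroad = CA - (known components) = -2317.3 - (-2694.5) = 377.2

377.2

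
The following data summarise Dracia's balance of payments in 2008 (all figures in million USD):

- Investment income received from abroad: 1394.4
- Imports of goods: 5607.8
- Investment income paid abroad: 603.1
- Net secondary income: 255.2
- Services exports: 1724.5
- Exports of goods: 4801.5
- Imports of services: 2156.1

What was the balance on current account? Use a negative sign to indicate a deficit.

-191.4

Goods balance = 4801.5 - 5607.8 = -806.3
Services balance = 1724.5 - 2156.1 = -431.6
Trade balance (goods + services) = -806.3 + (-431.6) = -1237.9
Net primary income = 1394.4 - 603.1 = 791.3
Net secondary income = 255.2
Current account = -1237.9 + 791.3 + 255.2 = -191.4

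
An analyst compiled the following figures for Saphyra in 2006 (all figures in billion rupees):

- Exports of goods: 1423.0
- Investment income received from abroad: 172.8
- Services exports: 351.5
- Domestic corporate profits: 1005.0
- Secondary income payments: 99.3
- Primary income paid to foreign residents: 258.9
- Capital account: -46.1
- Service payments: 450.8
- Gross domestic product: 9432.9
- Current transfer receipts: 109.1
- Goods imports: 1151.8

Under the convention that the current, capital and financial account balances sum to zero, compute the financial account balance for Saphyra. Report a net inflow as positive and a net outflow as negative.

Goods balance = 1423.0 - 1151.8 = 271.2
Services balance = 351.5 - 450.8 = -99.3
Trade balance (goods + services) = 271.2 + (-99.3) = 171.9
Net primary income = 172.8 - 258.9 = -86.1
Net secondary income = 109.1 - 99.3 = 9.8
Current account = 171.9 + (-86.1) + 9.8 = 95.6
Financial account = -(95.6 + (-46.1)) = -49.5

-49.5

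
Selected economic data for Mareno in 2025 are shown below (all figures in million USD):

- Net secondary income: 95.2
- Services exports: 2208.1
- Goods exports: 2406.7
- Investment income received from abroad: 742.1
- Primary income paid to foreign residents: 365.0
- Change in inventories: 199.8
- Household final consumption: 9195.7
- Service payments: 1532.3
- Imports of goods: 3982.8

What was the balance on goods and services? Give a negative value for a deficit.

-900.3

Goods balance = 2406.7 - 3982.8 = -1576.1
Services balance = 2208.1 - 1532.3 = 675.8
Trade balance (goods + services) = -1576.1 + 675.8 = -900.3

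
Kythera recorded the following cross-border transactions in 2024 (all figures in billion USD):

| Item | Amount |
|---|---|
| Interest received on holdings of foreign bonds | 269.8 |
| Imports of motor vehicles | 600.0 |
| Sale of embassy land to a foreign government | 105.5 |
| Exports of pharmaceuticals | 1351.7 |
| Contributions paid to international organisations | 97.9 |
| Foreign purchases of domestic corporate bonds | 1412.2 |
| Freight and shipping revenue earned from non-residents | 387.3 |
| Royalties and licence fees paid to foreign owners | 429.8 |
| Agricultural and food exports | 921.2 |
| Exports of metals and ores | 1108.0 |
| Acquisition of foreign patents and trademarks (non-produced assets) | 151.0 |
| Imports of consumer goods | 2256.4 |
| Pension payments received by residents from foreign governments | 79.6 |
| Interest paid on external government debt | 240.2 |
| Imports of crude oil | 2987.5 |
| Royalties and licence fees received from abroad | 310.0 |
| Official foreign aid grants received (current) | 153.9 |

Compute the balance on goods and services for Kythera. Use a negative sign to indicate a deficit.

Goods: 1351.7 + 1108.0 - 2987.5 - 600.0 + 921.2 - 2256.4 = -2463.0
Services: 387.3 + 310.0 - 429.8 = 267.5
Trade balance = -2463.0 + 267.5 = -2195.5
(Excluded from the trade balance — primary income: interest received on holdings of foreign bonds 269.8, interest paid on external government debt 240.2; capital account: sale of embassy land to a foreign government 105.5, acquisition of foreign patents and trademarks (non-produced assets) 151.0; secondary income: contributions paid to international organisations 97.9, pension payments received by residents from foreign governments 79.6, official foreign aid grants received (current) 153.9; financial account: foreign purchases of domestic corporate bonds 1412.2.)

-2195.5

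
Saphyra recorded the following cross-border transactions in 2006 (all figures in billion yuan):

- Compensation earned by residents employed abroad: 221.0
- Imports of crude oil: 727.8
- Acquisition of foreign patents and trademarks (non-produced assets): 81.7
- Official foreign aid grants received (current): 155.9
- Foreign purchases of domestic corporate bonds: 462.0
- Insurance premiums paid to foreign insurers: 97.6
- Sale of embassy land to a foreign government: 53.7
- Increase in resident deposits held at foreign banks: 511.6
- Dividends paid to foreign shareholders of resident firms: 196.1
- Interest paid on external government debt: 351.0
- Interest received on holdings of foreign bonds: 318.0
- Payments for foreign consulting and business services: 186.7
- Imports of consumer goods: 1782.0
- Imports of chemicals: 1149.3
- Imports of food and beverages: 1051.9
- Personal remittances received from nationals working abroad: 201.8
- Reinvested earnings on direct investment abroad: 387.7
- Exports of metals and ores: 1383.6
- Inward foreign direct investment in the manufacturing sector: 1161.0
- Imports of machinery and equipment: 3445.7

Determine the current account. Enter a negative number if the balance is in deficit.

-6320.1

Goods: -1782.0 + 1383.6 - 3445.7 - 1051.9 - 727.8 - 1149.3 = -6773.1
Services: -97.6 - 186.7 = -284.3
Primary income: 387.7 - 351.0 + 221.0 + 318.0 - 196.1 = 379.6
Secondary income: 155.9 + 201.8 = 357.7
Current account = (-6773.1) + (-284.3) + 379.6 + 357.7 = -6320.1
(Excluded from the current account — capital account: acquisition of foreign patents and trademarks (non-produced assets) 81.7, sale of embassy land to a foreign government 53.7; financial account: foreign purchases of domestic corporate bonds 462.0, increase in resident deposits held at foreign banks 511.6, inward foreign direct investment in the manufacturing sector 1161.0.)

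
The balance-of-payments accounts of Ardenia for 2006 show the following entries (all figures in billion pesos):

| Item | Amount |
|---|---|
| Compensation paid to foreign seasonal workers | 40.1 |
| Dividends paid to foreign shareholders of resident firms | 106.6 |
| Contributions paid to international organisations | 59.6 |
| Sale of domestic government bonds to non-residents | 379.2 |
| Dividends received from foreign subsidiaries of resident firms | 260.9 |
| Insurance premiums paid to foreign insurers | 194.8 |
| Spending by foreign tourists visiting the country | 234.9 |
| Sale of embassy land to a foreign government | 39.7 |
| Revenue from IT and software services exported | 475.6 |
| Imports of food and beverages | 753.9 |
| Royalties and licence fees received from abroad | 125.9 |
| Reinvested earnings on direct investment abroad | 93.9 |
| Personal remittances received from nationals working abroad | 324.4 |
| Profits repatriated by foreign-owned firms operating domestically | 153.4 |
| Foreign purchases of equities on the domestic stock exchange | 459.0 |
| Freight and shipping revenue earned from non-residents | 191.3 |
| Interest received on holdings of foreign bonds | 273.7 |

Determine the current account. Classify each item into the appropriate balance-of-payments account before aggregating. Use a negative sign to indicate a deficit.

Goods: -753.9
Services: 475.6 + 125.9 - 194.8 + 191.3 + 234.9 = 832.9
Primary income: -106.6 + 273.7 - 40.1 + 93.9 - 153.4 + 260.9 = 328.4
Secondary income: 324.4 - 59.6 = 264.8
Current account = (-753.9) + 832.9 + 328.4 + 264.8 = 672.2
(Excluded from the current account — financial account: sale of domestic government bonds to non-residents 379.2, foreign purchases of equities on the domestic stock exchange 459.0; capital account: sale of embassy land to a foreign government 39.7.)

672.2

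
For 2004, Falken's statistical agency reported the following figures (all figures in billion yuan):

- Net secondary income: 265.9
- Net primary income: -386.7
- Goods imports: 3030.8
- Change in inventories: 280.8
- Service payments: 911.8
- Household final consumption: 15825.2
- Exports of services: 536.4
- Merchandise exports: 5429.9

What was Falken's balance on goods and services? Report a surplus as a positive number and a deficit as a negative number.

2023.7

Goods balance = 5429.9 - 3030.8 = 2399.1
Services balance = 536.4 - 911.8 = -375.4
Trade balance (goods + services) = 2399.1 + (-375.4) = 2023.7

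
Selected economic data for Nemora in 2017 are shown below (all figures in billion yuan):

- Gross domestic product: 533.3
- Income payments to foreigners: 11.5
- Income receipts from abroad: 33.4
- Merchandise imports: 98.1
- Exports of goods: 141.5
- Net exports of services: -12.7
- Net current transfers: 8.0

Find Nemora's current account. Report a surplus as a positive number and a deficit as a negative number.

60.6

Goods balance = 141.5 - 98.1 = 43.4
Services balance = -12.7
Trade balance (goods + services) = 43.4 + (-12.7) = 30.7
Net primary income = 33.4 - 11.5 = 21.9
Net secondary income = 8.0
Current account = 30.7 + 21.9 + 8.0 = 60.6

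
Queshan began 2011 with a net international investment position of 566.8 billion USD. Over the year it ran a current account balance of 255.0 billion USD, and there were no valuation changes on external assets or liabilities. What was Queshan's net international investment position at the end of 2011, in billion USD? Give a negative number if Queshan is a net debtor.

821.8

With no valuation effects, change in NIIP = current account = 255.0
End-of-year NIIP = 566.8 + 255.0 = 821.8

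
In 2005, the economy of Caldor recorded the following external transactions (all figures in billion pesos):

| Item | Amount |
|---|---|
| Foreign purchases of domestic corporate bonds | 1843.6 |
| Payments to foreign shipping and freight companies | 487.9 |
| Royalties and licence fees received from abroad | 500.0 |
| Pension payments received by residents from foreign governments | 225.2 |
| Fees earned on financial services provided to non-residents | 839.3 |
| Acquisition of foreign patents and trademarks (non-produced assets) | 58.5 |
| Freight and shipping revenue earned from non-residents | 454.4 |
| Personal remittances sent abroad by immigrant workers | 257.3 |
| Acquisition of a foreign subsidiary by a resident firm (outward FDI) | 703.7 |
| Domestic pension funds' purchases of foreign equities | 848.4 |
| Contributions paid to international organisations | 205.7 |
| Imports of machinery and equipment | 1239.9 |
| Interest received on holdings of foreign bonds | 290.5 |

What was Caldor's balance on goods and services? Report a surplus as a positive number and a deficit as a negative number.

Goods: -1239.9
Services: -487.9 + 839.3 + 454.4 + 500.0 = 1305.8
Trade balance = -1239.9 + 1305.8 = 65.9
(Excluded from the trade balance — financial account: foreign purchases of domestic corporate bonds 1843.6, acquisition of a foreign subsidiary by a resident firm (outward FDI) 703.7, domestic pension funds' purchases of foreign equities 848.4; secondary income: pension payments received by residents from foreign governments 225.2, personal remittances sent abroad by immigrant workers 257.3, contributions paid to international organisations 205.7; capital account: acquisition of foreign patents and trademarks (non-produced assets) 58.5; primary income: interest received on holdings of foreign bonds 290.5.)

65.9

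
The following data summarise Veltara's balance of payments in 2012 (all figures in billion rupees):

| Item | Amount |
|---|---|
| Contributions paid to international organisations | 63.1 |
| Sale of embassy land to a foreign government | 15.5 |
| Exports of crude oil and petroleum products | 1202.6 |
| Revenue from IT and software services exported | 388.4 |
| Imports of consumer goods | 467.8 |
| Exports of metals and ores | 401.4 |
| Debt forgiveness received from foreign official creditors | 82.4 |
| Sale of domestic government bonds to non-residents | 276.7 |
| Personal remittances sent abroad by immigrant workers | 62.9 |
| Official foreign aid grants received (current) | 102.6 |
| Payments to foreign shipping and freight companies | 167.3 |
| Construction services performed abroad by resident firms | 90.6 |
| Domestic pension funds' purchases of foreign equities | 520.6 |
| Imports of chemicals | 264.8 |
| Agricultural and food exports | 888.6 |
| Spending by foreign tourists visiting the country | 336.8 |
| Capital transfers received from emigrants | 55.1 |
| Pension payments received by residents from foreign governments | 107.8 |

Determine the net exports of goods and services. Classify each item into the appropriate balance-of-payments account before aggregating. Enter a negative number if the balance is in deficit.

2408.5

Goods: -467.8 + 1202.6 + 401.4 - 264.8 + 888.6 = 1760.0
Services: -167.3 + 90.6 + 388.4 + 336.8 = 648.5
Trade balance = 1760.0 + 648.5 = 2408.5
(Excluded from the trade balance — secondary income: contributions paid to international organisations 63.1, personal remittances sent abroad by immigrant workers 62.9, official foreign aid grants received (current) 102.6, pension payments received by residents from foreign governments 107.8; capital account: sale of embassy land to a foreign government 15.5, debt forgiveness received from foreign official creditors 82.4, capital transfers received from emigrants 55.1; financial account: sale of domestic government bonds to non-residents 276.7, domestic pension funds' purchases of foreign equities 520.6.)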